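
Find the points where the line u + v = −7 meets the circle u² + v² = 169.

Substitute v = −u − 7:
2u² + 14u − 120 = 0  ⟹  u² + 7u − 60 = 0
u = 5 or u = −12, giving (5, −12) and (−12, 5).

(−12, 5) and (5, −12)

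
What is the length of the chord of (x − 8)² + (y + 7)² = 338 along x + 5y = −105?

Express y = (−105 − x)/5 and substitute into the circle:
26x² − 260x − 1950 = 0  ⟹  x² − 10x − 75 = 0
x = 15 or x = −5, giving (15, −24) and (−5, −20).
|(15, −24) − (−5, −20)| = √((20)² + (−4)²) = 4√26.

4√26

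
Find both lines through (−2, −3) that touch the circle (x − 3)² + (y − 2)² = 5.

Write the tangent as mx − y + (−3 − m·(−2)) = 0 and set its distance from the centre to √5:
(5m − (5))² = 5(m² + 1)
2m² − 5m + 2 = 0, so m = 1/2 or m = 2.
With m = 1/2: x − 2y = 4. With m = 2: 2x − y = −1.

x − 2y = 4 and 2x − y = −1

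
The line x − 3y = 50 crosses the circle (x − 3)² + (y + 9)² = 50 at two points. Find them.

Express y = (−50 + x)/3 and substitute into the circle:
10x² − 100x + 160 = 0  ⟹  x² − 10x + 16 = 0
x = 8 or x = 2, giving (8, −14) and (2, −16).

(2, −16) and (8, −14)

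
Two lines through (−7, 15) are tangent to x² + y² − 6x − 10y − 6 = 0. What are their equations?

3x + y = −6 and x + 3y = 38

Write the tangent as mx − y + (15 − m·(−7)) = 0 and set its distance from the centre to 2√10:
[m·(10) − (−10)]² = 40(m² + 1)
3m² + 10m + 3 = 0, so m = −3 or m = −1/3.
With m = −3: 3x + y = −6. With m = −1/3: x + 3y = 38.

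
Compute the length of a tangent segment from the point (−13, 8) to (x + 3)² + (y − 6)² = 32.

6√2

With centre O = (−3, 6), |OP|² = 104 and r² = 32.
By the tangent–radius right angle, tangent length = √(|PO|² − r²) = √72 = 6√2.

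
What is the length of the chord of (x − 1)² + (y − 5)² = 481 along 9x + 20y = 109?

2√481

Substitute y = (109 − 9x)/20:
481x² − 962x − 191919 = 0  ⟹  x² − 2x − 399 = 0
x = 21 or x = −19, giving (21, −4) and (−19, 14).
|(21, −4) − (−19, 14)| = √((40)² + (−18)²) = 2√481.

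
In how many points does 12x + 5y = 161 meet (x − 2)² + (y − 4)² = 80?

0

Centre (2, 4), r² = 80. Distance² from centre to line = (−117)²/169 = 81.
Since d² > r², the line lies outside the circle.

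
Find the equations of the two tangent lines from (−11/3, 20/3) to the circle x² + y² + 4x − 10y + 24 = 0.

2x − y = −14 and x − 2y = −17

A line y − (20/3) = m(x − (−11/3)) is tangent when its distance from (−2, 5) is √5:
(5/3m − (−5/3))² = 5(m² + 1)
2m² − 5m + 2 = 0, so m = 2 or m = 1/2.
Through (−11/3, 20/3) these give 2x − y = −14 and x − 2y = −17.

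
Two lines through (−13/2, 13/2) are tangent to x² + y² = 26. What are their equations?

x + 5y = 26 and 5x + y = −26

Let a tangent through (−13/2, 13/2) have slope m. Its distance from (0, 0) must equal √26:
(13/2m − (−13/2))² = 26(m² + 1)
5m² + 26m + 5 = 0, so m = −1/5 or m = −5.
With m = −1/5: x + 5y = 26. With m = −5: 5x + y = −26.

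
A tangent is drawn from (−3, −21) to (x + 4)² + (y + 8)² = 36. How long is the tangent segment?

√134

Centre (−4, −8), r² = 36. |PO|² = (1)² + (−13)² = 170.
Power of the point: PT² = |PO|² − r² = 134, so PT = √134.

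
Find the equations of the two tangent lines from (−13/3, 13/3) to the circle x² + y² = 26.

Write the tangent as mx − y + (13/3 − m·(−13/3)) = 0 and set its distance from the centre to √26:
(13/3m − (−13/3))² = 26(m² + 1)
5m² − 26m + 5 = 0, so m = 5 or m = 1/5.
With m = 5: 5x − y = −26. With m = 1/5: x − 5y = −26.

5x − y = −26 and x − 5y = −26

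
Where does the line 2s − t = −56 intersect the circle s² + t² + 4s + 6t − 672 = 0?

Substitute t = 2s + 56:
5s² + 240s + 2800 = 0  ⟹  s² + 48s + 560 = 0
s = −20 or s = −28, giving (−20, 16) and (−28, 0).

(−28, 0) and (−20, 16)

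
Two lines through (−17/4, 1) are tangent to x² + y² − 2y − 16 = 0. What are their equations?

Let a tangent through (−17/4, 1) have slope m. Its distance from (0, 1) must equal √17:
(17/4m − (0))² = 17(m² + 1)
m² − 16 = 0, so m = −4 or m = 4.
Through (−17/4, 1) these give 4x + y = −16 and 4x − y = −18.

4x + y = −16 and 4x − y = −18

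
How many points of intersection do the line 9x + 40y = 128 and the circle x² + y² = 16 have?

2

Substituting the line into the circle gives 1681x² − 2304x − 9216 = 0.
Δ = 5308416 − (−61968384) = 67276800.
Two real roots: the line is a secant.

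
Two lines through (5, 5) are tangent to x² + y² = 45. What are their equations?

2x + y = 15 and x + 2y = 15

Let a tangent through (5, 5) have slope m. Its distance from (0, 0) must equal 3√5:
(−5m − (−5))² = 45(m² + 1)
2m² + 5m + 2 = 0, so m = −2 or m = −1/2.
Through (5, 5) these give 2x + y = 15 and x + 2y = 15.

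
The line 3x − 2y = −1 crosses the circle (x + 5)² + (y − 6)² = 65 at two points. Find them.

(−1, −1) and (3, 5)

Express y = (1 + 3x)/2 and substitute into the circle:
13x² − 26x − 39 = 0  ⟹  x² − 2x − 3 = 0
x = 3 or x = −1, giving (3, 5) and (−1, −1).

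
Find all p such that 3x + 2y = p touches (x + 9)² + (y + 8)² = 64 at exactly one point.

For a tangent, require d(centre, line) = r = 8.
|3·(−9) + 2·(−8) − p| / √13 = 8
|p − (−43)| = 8√13.

p = −43 ± 8√13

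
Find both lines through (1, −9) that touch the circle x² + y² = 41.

5x − 4y = 41 and 4x + 5y = −41

Write the tangent as mx − y + (−9 − m·(1)) = 0 and set its distance from the centre to √41:
[m·(−1) − (9)]² = 41(m² + 1)
20m² − 9m − 20 = 0, so m = 5/4 or m = −4/5.
With m = 5/4: 5x − 4y = 41. With m = −4/5: 4x + 5y = −41.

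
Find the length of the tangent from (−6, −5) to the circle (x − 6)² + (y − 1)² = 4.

4√11

With centre O = (6, 1), |OP|² = 180 and r² = 4.
The tangent meets the radius at right angles, so tangent² = |PO|² − r² = 180 − 4 = 176.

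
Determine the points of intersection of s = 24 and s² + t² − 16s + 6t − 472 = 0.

(24, −20) and (24, 14)

The line gives s = 24. Substituting into the circle:
t² + 6t − 280 = 0
t = 14 or t = −20, giving (24, 14) and (24, −20).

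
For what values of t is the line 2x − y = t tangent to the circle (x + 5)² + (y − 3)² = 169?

Tangency holds when the distance from the centre (−5, 3) to the line equals the radius 13:
|2·(−5) − 1·3 − t| / √5 = 13
|t − (−13)| = 13√5.

t = −13 ± 13√5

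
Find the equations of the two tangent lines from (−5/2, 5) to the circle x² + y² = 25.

4x − 3y = −25 and y = 5

Write the tangent as mx − y + (5 − m·(−5/2)) = 0 and set its distance from the centre to 5:
(5/2m − (−5))² = 25(m² + 1)
3m² − 4m = 0, so m = 4/3 or m = 0.
With m = 4/3: 4x − 3y = −25. With m = 0: y = 5.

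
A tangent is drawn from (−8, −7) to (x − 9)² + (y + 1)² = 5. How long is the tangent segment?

8√5

With centre O = (9, −1), |OP|² = 325 and r² = 5.
The tangent meets the radius at right angles, so tangent² = |PO|² − r² = 325 − 5 = 320.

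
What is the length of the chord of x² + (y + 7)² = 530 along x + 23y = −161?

2√530

The distance from (0, −7) to the line is 0/√530, and r² = 530.
Chord = 2√(r² − d²) = 2·√(530) = 2√530.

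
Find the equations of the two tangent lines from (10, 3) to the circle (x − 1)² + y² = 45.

A line y − (3) = m(x − (10)) is tangent when its distance from (1, 0) is 3√5:
[m·(−9) − (−3)]² = 45(m² + 1)
2m² − 3m − 2 = 0, so m = 2 or m = −1/2.
Through (10, 3) these give 2x − y = 17 and x + 2y = 16.

2x − y = 17 and x + 2y = 16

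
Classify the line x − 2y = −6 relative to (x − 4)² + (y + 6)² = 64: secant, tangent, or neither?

Substituting the line into the circle gives 5x² + 4x + 132 = 0.
Discriminant = (4)² − 4·5·(132) = −2624 < 0.
No real roots: the line does not meet the circle.

neither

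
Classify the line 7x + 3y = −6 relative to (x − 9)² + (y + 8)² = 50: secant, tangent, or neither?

Centre (9, −8), r² = 50. Distance² from centre to line = (45)²/58 = 2025/58.
Since d² < r², the line cuts the circle twice.

secant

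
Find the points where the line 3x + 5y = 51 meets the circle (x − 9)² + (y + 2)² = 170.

Express y = (51 − 3x)/5 and substitute into the circle:
34x² − 816x + 1496 = 0  ⟹  x² − 24x + 44 = 0
x = 22 or x = 2, giving (22, −3) and (2, 9).

(2, 9) and (22, −3)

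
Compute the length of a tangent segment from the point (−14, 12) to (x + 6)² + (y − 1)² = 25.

4√10

Centre (−6, 1), r² = 25. |PO|² = (−8)² + (11)² = 185.
The tangent meets the radius at right angles, so tangent² = |PO|² − r² = 185 − 25 = 160.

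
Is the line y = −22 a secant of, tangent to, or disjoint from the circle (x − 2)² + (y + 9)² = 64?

disjoint

Centre (2, −9), r² = 64. Distance² from centre to line = (13)² = 169.
Since d² > r², the line lies outside the circle.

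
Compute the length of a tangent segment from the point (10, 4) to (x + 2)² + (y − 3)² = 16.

√129

Centre (−2, 3), r² = 16. |PO|² = (12)² + (1)² = 145.
By the tangent–radius right angle, tangent length = √(|PO|² − r²) = √129.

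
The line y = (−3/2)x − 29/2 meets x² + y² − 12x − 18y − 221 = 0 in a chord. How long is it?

2√13

From the line, y = (−29 − 3x)/2. Substituting:
13x² + 234x + 1001 = 0  ⟹  x² + 18x + 77 = 0
x = −7 or x = −11, giving (−7, −4) and (−11, 2).
|(−7, −4) − (−11, 2)| = √((4)² + (−6)²) = 2√13.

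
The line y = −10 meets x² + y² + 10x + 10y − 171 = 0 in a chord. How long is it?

28

Express y = −10 and substitute into the circle:
x² + 10x − 171 = 0
x = 9 or x = −19, giving (9, −10) and (−19, −10).
|(9, −10) − (−19, −10)| = √((28)² + (0)²) = 28.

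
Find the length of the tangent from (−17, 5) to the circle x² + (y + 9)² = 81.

2√101

With centre O = (0, −9), |OP|² = 485 and r² = 81.
The tangent meets the radius at right angles, so tangent² = |PO|² − r² = 485 − 81 = 404.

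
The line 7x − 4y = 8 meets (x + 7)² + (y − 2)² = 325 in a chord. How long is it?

4√65

Substitute y = (−8 + 7x)/4:
65x² − 4160 = 0  ⟹  x² − 64 = 0
x = 8 or x = −8, giving (8, 12) and (−8, −16).
Chord length = distance between (8, 12) and (−8, −16) = √1040 = 4√65.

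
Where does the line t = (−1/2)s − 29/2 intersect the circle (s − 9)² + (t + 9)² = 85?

(3, −16) and (7, −18)

Substitute t = (−29 − s)/2:
5s² − 50s + 105 = 0  ⟹  s² − 10s + 21 = 0
s = 7 or s = 3, giving (7, −18) and (3, −16).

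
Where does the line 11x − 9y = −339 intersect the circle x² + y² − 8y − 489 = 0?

(−21, 12) and (−12, 23)

From the line, y = (339 + 11x)/9. Substituting:
202x² + 6666x + 50904 = 0  ⟹  x² + 33x + 252 = 0
x = −12 or x = −21, giving (−12, 23) and (−21, 12).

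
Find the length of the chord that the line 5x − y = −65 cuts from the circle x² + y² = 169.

√26

From the line, y = 5x + 65. Substituting:
26x² + 650x + 4056 = 0  ⟹  x² + 25x + 156 = 0
x = −12 or x = −13, giving (−12, 5) and (−13, 0).
|(−12, 5) − (−13, 0)| = √((1)² + (5)²) = √26.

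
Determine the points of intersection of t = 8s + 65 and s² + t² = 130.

From the line, t = 8s + 65. Substituting:
65s² + 1040s + 4095 = 0  ⟹  s² + 16s + 63 = 0
s = −7 or s = −9, giving (−7, 9) and (−9, −7).

(−9, −7) and (−7, 9)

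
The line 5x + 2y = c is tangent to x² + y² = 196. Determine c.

Tangency holds when the distance from the centre (0, 0) to the line equals the radius 14:
|5·0 + 2·0 − c| / √29 = 14
|c| = 14√29.

c = ±14√29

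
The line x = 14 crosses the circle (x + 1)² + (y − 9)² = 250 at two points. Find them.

The line gives x = 14. Substituting into the circle:
y² − 18y + 56 = 0
y = 14 or y = 4, giving (14, 14) and (14, 4).

(14, 4) and (14, 14)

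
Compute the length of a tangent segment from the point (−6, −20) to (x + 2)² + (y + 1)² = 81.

2√74

The centre is (−2, −1) and r = 9. The square of the distance from P to the centre is 16 + 361 = 377.
By the tangent–radius right angle, tangent length = √(|PO|² − r²) = √296 = 2√74.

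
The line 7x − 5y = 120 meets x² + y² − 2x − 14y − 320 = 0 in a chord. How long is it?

Express y = (−120 + 7x)/5 and substitute into the circle:
74x² − 2220x + 14800 = 0  ⟹  x² − 30x + 200 = 0
x = 20 or x = 10, giving (20, 4) and (10, −10).
Chord length = distance between (20, 4) and (10, −10) = √296 = 2√74.

2√74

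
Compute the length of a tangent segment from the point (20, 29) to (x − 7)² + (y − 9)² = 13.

With centre O = (7, 9), |OP|² = 569 and r² = 13.
Power of the point: PT² = |PO|² − r² = 556, so PT = 2√139.

2√139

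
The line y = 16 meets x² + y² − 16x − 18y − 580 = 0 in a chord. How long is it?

52

Express y = 16 and substitute into the circle:
x² − 16x − 612 = 0
x = 34 or x = −18, giving (34, 16) and (−18, 16).
|(34, 16) − (−18, 16)| = √((52)² + (0)²) = 52.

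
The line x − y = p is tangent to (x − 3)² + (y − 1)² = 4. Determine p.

p = 2 ± 2√2

Tangency holds when the distance from the centre (3, 1) to the line equals the radius 2:
|1·3 − 1·1 − p| / √2 = 2
|p − (2)| = 2√2.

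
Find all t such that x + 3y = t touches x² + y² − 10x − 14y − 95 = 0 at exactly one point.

The line touches the circle iff its distance from (5, 7) is 13:
|1·5 + 3·7 − t| / √10 = 13
|t − (26)| = 13√10.

t = 26 ± 13√10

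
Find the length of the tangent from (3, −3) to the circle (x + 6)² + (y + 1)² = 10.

Centre (−6, −1), r² = 10. |PO|² = (9)² + (−2)² = 85.
Power of the point: PT² = |PO|² − r² = 75, so PT = 5√3.

5√3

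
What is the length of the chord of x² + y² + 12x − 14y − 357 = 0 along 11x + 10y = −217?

The distance from (−6, 7) to the line is 221/√221, and r² = 442.
Half the chord is √(r² − d²) = √(221), so the full chord is 2√221.

2√221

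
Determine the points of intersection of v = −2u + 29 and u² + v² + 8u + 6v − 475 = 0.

(6, 17) and (18, −7)

Express v = −2u + 29 and substitute into the circle:
5u² − 120u + 540 = 0  ⟹  u² − 24u + 108 = 0
u = 18 or u = 6, giving (18, −7) and (6, 17).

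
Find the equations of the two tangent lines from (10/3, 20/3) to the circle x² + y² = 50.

Let a tangent through (10/3, 20/3) have slope m. Its distance from (0, 0) must equal 5√2:
[m·(−10/3) − (−20/3)]² = 50(m² + 1)
7m² + 8m + 1 = 0, so m = −1 or m = −1/7.
Through (10/3, 20/3) these give x + y = 10 and x + 7y = 50.

x + y = 10 and x + 7y = 50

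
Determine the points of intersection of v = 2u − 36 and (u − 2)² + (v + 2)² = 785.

(3, −30) and (25, 14)

Express v = 2u − 36 and substitute into the circle:
5u² − 140u + 375 = 0  ⟹  u² − 28u + 75 = 0
u = 25 or u = 3, giving (25, 14) and (3, −30).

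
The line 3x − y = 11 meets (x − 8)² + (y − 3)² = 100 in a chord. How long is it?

6√10

Substitute y = 3x − 11:
10x² − 100x + 160 = 0  ⟹  x² − 10x + 16 = 0
x = 8 or x = 2, giving (8, 13) and (2, −5).
|(8, 13) − (2, −5)| = √((6)² + (18)²) = 6√10.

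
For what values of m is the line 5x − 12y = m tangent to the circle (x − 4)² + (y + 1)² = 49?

m = −59 or m = 123

The line touches the circle iff its distance from (4, −1) is 7:
|5·4 − 12·(−1) − m| / √169 = 7
|m − (32)| = 7·13, so m = 123 or m = −59.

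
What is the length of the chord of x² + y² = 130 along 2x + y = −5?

10√5

Substitute y = −2x − 5:
5x² + 20x − 105 = 0  ⟹  x² + 4x − 21 = 0
x = 3 or x = −7, giving (3, −11) and (−7, 9).
|(3, −11) − (−7, 9)| = √((10)² + (−20)²) = 10√5.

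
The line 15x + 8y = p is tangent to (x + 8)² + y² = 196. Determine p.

Tangency holds when the distance from the centre (−8, 0) to the line equals the radius 14:
|15·(−8) + 8·0 − p| / √289 = 14
|p − (−120)| = 14·17, so p = 118 or p = −358.

p = −358 or p = 118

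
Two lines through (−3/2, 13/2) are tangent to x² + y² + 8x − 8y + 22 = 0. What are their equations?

x + 3y = 18 and 3x + y = 2

Write the tangent as mx − y + (13/2 − m·(−3/2)) = 0 and set its distance from the centre to √10:
(−5/2m − (−5/2))² = 10(m² + 1)
3m² + 10m + 3 = 0, so m = −1/3 or m = −3.
With m = −1/3: x + 3y = 18. With m = −3: 3x + y = 2.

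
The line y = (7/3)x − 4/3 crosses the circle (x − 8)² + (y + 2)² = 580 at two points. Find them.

(−8, −20) and (10, 22)

Substitute y = (−4 + 7x)/3:
58x² − 116x − 4640 = 0  ⟹  x² − 2x − 80 = 0
x = 10 or x = −8, giving (10, 22) and (−8, −20).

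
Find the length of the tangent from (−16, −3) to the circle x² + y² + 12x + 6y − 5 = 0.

With centre O = (−6, −3), |OP|² = 100 and r² = 50.
By the tangent–radius right angle, tangent length = √(|PO|² − r²) = √50 = 5√2.

5√2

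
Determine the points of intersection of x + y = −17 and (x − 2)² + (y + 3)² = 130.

Substitute y = −x − 17:
2x² + 24x + 70 = 0  ⟹  x² + 12x + 35 = 0
x = −5 or x = −7, giving (−5, −12) and (−7, −10).

(−7, −10) and (−5, −12)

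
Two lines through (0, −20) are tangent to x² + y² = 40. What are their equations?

3x + y = −20 and 3x − y = 20

Let a tangent through (0, −20) have slope m. Its distance from (0, 0) must equal 2√10:
[m·(0) − (20)]² = 40(m² + 1)
m² − 9 = 0, so m = −3 or m = 3.
With m = −3: 3x + y = −20. With m = 3: 3x − y = 20.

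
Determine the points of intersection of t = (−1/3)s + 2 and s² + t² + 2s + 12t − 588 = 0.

From the line, t = (6 − s)/3. Substituting:
10s² − 30s − 5040 = 0  ⟹  s² − 3s − 504 = 0
s = 24 or s = −21, giving (24, −6) and (−21, 9).

(−21, 9) and (24, −6)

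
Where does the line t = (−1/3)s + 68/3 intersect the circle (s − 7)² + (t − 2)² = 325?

(8, 20) and (17, 17)

From the line, t = (68 − s)/3. Substituting:
10s² − 250s + 1360 = 0  ⟹  s² − 25s + 136 = 0
s = 17 or s = 8, giving (17, 17) and (8, 20).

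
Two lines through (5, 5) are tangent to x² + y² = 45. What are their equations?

Write the tangent as mx − y + (5 − m·(5)) = 0 and set its distance from the centre to 3√5:
(−5m − (−5))² = 45(m² + 1)
2m² + 5m + 2 = 0, so m = −2 or m = −1/2.
With m = −2: 2x + y = 15. With m = −1/2: x + 2y = 15.

2x + y = 15 and x + 2y = 15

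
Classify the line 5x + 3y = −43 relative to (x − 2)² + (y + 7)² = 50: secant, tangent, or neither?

secant

Substituting the line into the circle gives 34x² + 184x + 70 = 0.
Discriminant = (184)² − 4·34·(70) = 24336 > 0.
Two real roots: the line is a secant.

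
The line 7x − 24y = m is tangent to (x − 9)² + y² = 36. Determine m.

For a tangent, require d(centre, line) = r = 6.
|7·9 − 24·0 − m| / √625 = 6
|m − (63)| = 6·25, so m = 213 or m = −87.

m = −87 or m = 213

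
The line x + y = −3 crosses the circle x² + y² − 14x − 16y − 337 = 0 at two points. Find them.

Express y = −x − 3 and substitute into the circle:
2x² + 8x − 280 = 0  ⟹  x² + 4x − 140 = 0
x = 10 or x = −14, giving (10, −13) and (−14, 11).

(−14, 11) and (10, −13)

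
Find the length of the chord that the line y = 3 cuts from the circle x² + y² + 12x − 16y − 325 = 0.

The distance from (−6, 8) to the line is 5, and r² = 425.
Half the chord is √(r² − d²) = √(400), so the full chord is 40.

40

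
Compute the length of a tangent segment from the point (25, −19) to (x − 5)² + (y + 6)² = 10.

√559

Centre (5, −6), r² = 10. |PO|² = (20)² + (−13)² = 569.
Power of the point: PT² = |PO|² − r² = 559, so PT = √559.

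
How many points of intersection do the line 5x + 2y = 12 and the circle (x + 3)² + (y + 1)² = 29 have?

Substituting the line into the circle gives 29x² − 116x + 116 = 0.
Discriminant = (−116)² − 4·29·(116) = 0.
A repeated root: the line is tangent.

1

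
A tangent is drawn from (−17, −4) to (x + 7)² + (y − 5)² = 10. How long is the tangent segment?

3√19

The centre is (−7, 5) and r = √10. The square of the distance from P to the centre is 100 + 81 = 181.
By the tangent–radius right angle, tangent length = √(|PO|² − r²) = √171 = 3√19.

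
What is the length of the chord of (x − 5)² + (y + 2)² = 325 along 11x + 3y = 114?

3√130

From the line, y = (114 − 11x)/3. Substituting:
130x² − 2730x + 11700 = 0  ⟹  x² − 21x + 90 = 0
x = 15 or x = 6, giving (15, −17) and (6, 16).
|(15, −17) − (6, 16)| = √((9)² + (−33)²) = 3√130.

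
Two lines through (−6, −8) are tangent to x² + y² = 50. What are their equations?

Write the tangent as mx − y + (−8 − m·(−6)) = 0 and set its distance from the centre to 5√2:
(6m − (8))² = 50(m² + 1)
7m² + 48m − 7 = 0, so m = 1/7 or m = −7.
Through (−6, −8) these give x − 7y = 50 and 7x + y = −50.

x − 7y = 50 and 7x + y = −50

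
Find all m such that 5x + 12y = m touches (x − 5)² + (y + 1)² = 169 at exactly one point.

m = −156 or m = 182

The line touches the circle iff its distance from (5, −1) is 13:
|5·5 + 12·(−1) − m| / √169 = 13
|m − (13)| = 13·13, so m = 182 or m = −156.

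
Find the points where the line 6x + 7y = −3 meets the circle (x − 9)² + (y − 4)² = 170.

(−4, 3) and (10, −9)

From the line, y = (−3 − 6x)/7. Substituting:
85x² − 510x − 3400 = 0  ⟹  x² − 6x − 40 = 0
x = 10 or x = −4, giving (10, −9) and (−4, 3).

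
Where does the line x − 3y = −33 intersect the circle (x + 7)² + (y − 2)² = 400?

From the line, y = (33 + x)/3. Substituting:
10x² + 180x − 2430 = 0  ⟹  x² + 18x − 243 = 0
x = 9 or x = −27, giving (9, 14) and (−27, 2).

(−27, 2) and (9, 14)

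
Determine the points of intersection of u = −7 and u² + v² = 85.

The line gives u = −7. Substituting into the circle:
v² − 36 = 0
v = 6 or v = −6, giving (−7, 6) and (−7, −6).

(−7, −6) and (−7, 6)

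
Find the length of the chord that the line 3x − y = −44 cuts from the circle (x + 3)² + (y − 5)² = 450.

Express y = 3x + 44 and substitute into the circle:
10x² + 240x + 1080 = 0  ⟹  x² + 24x + 108 = 0
x = −6 or x = −18, giving (−6, 26) and (−18, −10).
|(−6, 26) − (−18, −10)| = √((12)² + (36)²) = 12√10.

12√10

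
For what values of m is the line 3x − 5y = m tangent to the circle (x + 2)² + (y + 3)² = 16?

Tangency holds when the distance from the centre (−2, −3) to the line equals the radius 4:
|3·(−2) − 5·(−3) − m| / √34 = 4
|m − (9)| = 4√34.

m = 9 ± 4√34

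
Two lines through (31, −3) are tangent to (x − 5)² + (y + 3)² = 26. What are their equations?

x − 5y = 46 and x + 5y = 16

A line y − (−3) = m(x − (31)) is tangent when its distance from (5, −3) is √26:
[m·(−26) − (0)]² = 26(m² + 1)
25m² − 1 = 0, so m = 1/5 or m = −1/5.
With m = 1/5: x − 5y = 46. With m = −1/5: x + 5y = 16.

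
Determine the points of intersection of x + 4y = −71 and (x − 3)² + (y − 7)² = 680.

From the line, y = (−71 − x)/4. Substituting:
17x² + 102x − 935 = 0  ⟹  x² + 6x − 55 = 0
x = 5 or x = −11, giving (5, −19) and (−11, −15).

(−11, −15) and (5, −19)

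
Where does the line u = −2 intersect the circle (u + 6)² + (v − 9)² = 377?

The line gives u = −2. Substituting into the circle:
v² − 18v − 280 = 0
v = 28 or v = −10, giving (−2, 28) and (−2, −10).

(−2, −10) and (−2, 28)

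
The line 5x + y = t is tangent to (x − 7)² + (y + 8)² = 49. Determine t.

For a tangent, require d(centre, line) = r = 7.
|5·7 + 1·(−8) − t| / √26 = 7
|t − (27)| = 7√26.

t = 27 ± 7√26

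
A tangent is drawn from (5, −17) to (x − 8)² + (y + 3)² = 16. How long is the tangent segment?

3√21

Centre (8, −3), r² = 16. |PO|² = (−3)² + (−14)² = 205.
Power of the point: PT² = |PO|² − r² = 189, so PT = 3√21.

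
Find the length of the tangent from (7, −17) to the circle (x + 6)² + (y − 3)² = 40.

With centre O = (−6, 3), |OP|² = 569 and r² = 40.
The tangent meets the radius at right angles, so tangent² = |PO|² − r² = 569 − 40 = 529.

23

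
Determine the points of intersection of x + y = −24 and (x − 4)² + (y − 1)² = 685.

(−22, −2) and (1, −25)

Express y = −x − 24 and substitute into the circle:
2x² + 42x − 44 = 0  ⟹  x² + 21x − 22 = 0
x = 1 or x = −22, giving (1, −25) and (−22, −2).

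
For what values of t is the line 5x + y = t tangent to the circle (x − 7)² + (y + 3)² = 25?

t = 32 ± 5√26

The line touches the circle iff its distance from (7, −3) is 5:
|5·7 + 1·(−3) − t| / √26 = 5
|t − (32)| = 5√26.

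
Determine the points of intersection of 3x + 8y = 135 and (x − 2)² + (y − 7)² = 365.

Substitute y = (135 − 3x)/8:
73x² − 730x − 16863 = 0  ⟹  x² − 10x − 231 = 0
x = 21 or x = −11, giving (21, 9) and (−11, 21).

(−11, 21) and (21, 9)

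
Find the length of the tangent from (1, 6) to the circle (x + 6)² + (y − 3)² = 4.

With centre O = (−6, 3), |OP|² = 58 and r² = 4.
By the tangent–radius right angle, tangent length = √(|PO|² − r²) = √54 = 3√6.

3√6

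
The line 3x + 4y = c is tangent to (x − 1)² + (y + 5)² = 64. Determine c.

The line touches the circle iff its distance from (1, −5) is 8:
|3·1 + 4·(−5) − c| / √25 = 8
|c − (−17)| = 8·5, so c = 23 or c = −57.

c = −57 or c = 23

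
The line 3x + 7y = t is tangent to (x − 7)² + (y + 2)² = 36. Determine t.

t = 7 ± 6√58

The line touches the circle iff its distance from (7, −2) is 6:
|3·7 + 7·(−2) − t| / √58 = 6
|t − (7)| = 6√58.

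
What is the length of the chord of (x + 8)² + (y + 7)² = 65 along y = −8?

16

Centre (−8, −7), r² = 65. Perpendicular distance d from centre to line = |1| / √1 = 1.
Chord = 2√(r² − d²) = 2·√(64) = 16.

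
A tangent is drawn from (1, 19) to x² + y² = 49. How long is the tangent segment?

√313

Centre (0, 0), r² = 49. |PO|² = (1)² + (19)² = 362.
The tangent meets the radius at right angles, so tangent² = |PO|² − r² = 362 − 49 = 313.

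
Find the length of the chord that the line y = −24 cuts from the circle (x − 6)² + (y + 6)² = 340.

8

From the line, y = −24. Substituting:
x² − 12x + 20 = 0
x = 10 or x = 2, giving (10, −24) and (2, −24).
|(10, −24) − (2, −24)| = √((8)² + (0)²) = 8.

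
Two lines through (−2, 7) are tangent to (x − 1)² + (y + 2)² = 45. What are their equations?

Let a tangent through (−2, 7) have slope m. Its distance from (1, −2) must equal 3√5:
(3m − (−9))² = 45(m² + 1)
2m² − 3m − 2 = 0, so m = 2 or m = −1/2.
With m = 2: 2x − y = −11. With m = −1/2: x + 2y = 12.

2x − y = −11 and x + 2y = 12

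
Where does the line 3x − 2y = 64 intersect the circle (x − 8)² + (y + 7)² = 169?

Express y = (−64 + 3x)/2 and substitute into the circle:
13x² − 364x + 2080 = 0  ⟹  x² − 28x + 160 = 0
x = 20 or x = 8, giving (20, −2) and (8, −20).

(8, −20) and (20, −2)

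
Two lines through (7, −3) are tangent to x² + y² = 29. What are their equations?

Write the tangent as mx − y + (−3 − m·(7)) = 0 and set its distance from the centre to √29:
[m·(−7) − (3)]² = 29(m² + 1)
10m² + 21m − 10 = 0, so m = −5/2 or m = 2/5.
With m = −5/2: 5x + 2y = 29. With m = 2/5: 2x − 5y = 29.

5x + 2y = 29 and 2x − 5y = 29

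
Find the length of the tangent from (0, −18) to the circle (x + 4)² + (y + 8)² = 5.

√111

The centre is (−4, −8) and r = √5. The square of the distance from P to the centre is 16 + 100 = 116.
Power of the point: PT² = |PO|² − r² = 111, so PT = √111.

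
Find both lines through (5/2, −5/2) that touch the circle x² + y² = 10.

3x − y = 10 and x − 3y = 10

A line y − (−5/2) = m(x − (5/2)) is tangent when its distance from (0, 0) is √10:
[m·(−5/2) − (5/2)]² = 10(m² + 1)
3m² − 10m + 3 = 0, so m = 3 or m = 1/3.
With m = 3: 3x − y = 10. With m = 1/3: x − 3y = 10.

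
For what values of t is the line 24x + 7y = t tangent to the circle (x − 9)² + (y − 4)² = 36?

For a tangent, require d(centre, line) = r = 6.
|24·9 + 7·4 − t| / √625 = 6
|t − (244)| = 6·25, so t = 394 or t = 94.

t = 94 or t = 394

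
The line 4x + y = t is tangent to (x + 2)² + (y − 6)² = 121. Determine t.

t = −2 ± 11√17

For a tangent, require d(centre, line) = r = 11.
|4·(−2) + 1·6 − t| / √17 = 11
|t − (−2)| = 11√17.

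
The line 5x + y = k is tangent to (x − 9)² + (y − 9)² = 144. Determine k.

The line touches the circle iff its distance from (9, 9) is 12:
|5·9 + 1·9 − k| / √26 = 12
|k − (54)| = 12√26.

k = 54 ± 12√26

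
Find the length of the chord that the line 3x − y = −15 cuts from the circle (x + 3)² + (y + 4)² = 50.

4√10

From the line, y = 3x + 15. Substituting:
10x² + 120x + 320 = 0  ⟹  x² + 12x + 32 = 0
x = −4 or x = −8, giving (−4, 3) and (−8, −9).
|(−4, 3) − (−8, −9)| = √((4)² + (12)²) = 4√10.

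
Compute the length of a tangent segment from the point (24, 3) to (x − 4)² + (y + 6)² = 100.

Centre (4, −6), r² = 100. |PO|² = (20)² + (9)² = 481.
Power of the point: PT² = |PO|² − r² = 381, so PT = √381.

√381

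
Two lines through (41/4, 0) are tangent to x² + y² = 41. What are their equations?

A line y − (0) = m(x − (41/4)) is tangent when its distance from (0, 0) is √41:
(−41/4m − (0))² = 41(m² + 1)
25m² − 16 = 0, so m = −4/5 or m = 4/5.
With m = −4/5: 4x + 5y = 41. With m = 4/5: 4x − 5y = 41.

4x + 5y = 41 and 4x − 5y = 41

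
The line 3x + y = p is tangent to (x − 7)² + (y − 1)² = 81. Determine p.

p = 22 ± 9√10

The line touches the circle iff its distance from (7, 1) is 9:
|3·7 + 1·1 − p| / √10 = 9
|p − (22)| = 9√10.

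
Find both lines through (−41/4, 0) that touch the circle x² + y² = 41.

4x − 5y = −41 and 4x + 5y = −41

A line y − (0) = m(x − (−41/4)) is tangent when its distance from (0, 0) is √41:
(41/4m − (0))² = 41(m² + 1)
25m² − 16 = 0, so m = 4/5 or m = −4/5.
With m = 4/5: 4x − 5y = −41. With m = −4/5: 4x + 5y = −41.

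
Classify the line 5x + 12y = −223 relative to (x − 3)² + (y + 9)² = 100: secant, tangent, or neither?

d² = (5·3 + 12·(−9) − (−223))²/169 = 100; r² = 100.
Since d² = r², the line is tangent.

tangent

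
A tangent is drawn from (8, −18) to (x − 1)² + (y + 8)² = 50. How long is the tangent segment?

The centre is (1, −8) and r = 5√2. The square of the distance from P to the centre is 49 + 100 = 149.
The tangent meets the radius at right angles, so tangent² = |PO|² − r² = 149 − 50 = 99.

3√11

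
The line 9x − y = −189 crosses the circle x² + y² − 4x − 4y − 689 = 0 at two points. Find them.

Substitute y = 9x + 189:
82x² + 3362x + 34276 = 0  ⟹  x² + 41x + 418 = 0
x = −19 or x = −22, giving (−19, 18) and (−22, −9).

(−22, −9) and (−19, 18)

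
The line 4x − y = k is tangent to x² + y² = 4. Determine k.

k = ±2√17

For a tangent, require d(centre, line) = r = 2.
|4·0 − 1·0 − k| / √17 = 2
|k| = 2√17.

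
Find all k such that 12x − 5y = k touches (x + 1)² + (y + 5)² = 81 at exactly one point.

For a tangent, require d(centre, line) = r = 9.
|12·(−1) − 5·(−5) − k| / √169 = 9
|k − (13)| = 9·13, so k = 130 or k = −104.

k = −104 or k = 130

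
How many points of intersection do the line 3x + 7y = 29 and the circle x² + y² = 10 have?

Substituting the line into the circle gives 58x² − 174x + 351 = 0.
Δ = 30276 − 81432 = −51156.
No real roots: the line does not meet the circle.

0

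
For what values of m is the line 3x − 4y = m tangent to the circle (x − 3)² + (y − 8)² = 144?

m = −83 or m = 37

Tangency holds when the distance from the centre (3, 8) to the line equals the radius 12:
|3·3 − 4·8 − m| / √25 = 12
|m − (−23)| = 12·5, so m = 37 or m = −83.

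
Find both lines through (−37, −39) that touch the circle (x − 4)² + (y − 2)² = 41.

Write the tangent as mx − y + (−39 − m·(−37)) = 0 and set its distance from the centre to √41:
[m·(41) − (41)]² = 41(m² + 1)
20m² − 41m + 20 = 0, so m = 4/5 or m = 5/4.
With m = 4/5: 4x − 5y = 47. With m = 5/4: 5x − 4y = −29.

4x − 5y = 47 and 5x − 4y = −29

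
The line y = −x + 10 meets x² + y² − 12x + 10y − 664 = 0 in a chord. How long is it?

37√2

The distance from (6, −5) to the line is 9/√2, and r² = 725.
Half the chord is √(r² − d²) = √(1369/2), so the full chord is 37√2.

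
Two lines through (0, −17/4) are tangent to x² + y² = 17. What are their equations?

x + 4y = −17 and x − 4y = 17

A line y − (−17/4) = m(x − (0)) is tangent when its distance from (0, 0) is √17:
[m·(0) − (17/4)]² = 17(m² + 1)
16m² − 1 = 0, so m = −1/4 or m = 1/4.
Through (0, −17/4) these give x + 4y = −17 and x − 4y = 17.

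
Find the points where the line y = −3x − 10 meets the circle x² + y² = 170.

Substitute y = −3x − 10:
10x² + 60x − 70 = 0  ⟹  x² + 6x − 7 = 0
x = 1 or x = −7, giving (1, −13) and (−7, 11).

(−7, 11) and (1, −13)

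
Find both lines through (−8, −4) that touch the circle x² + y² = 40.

x + 3y = −20 and 3x − y = −20

Let a tangent through (−8, −4) have slope m. Its distance from (0, 0) must equal 2√10:
(8m − (4))² = 40(m² + 1)
3m² − 8m − 3 = 0, so m = −1/3 or m = 3.
Through (−8, −4) these give x + 3y = −20 and 3x − y = −20.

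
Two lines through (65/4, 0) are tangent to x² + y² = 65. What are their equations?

A line y − (0) = m(x − (65/4)) is tangent when its distance from (0, 0) is √65:
[m·(−65/4) − (0)]² = 65(m² + 1)
49m² − 16 = 0, so m = 4/7 or m = −4/7.
With m = 4/7: 4x − 7y = 65. With m = −4/7: 4x + 7y = 65.

4x − 7y = 65 and 4x + 7y = 65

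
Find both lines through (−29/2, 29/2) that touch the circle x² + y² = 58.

Let a tangent through (−29/2, 29/2) have slope m. Its distance from (0, 0) must equal √58:
[m·(29/2) − (−29/2)]² = 58(m² + 1)
21m² + 58m + 21 = 0, so m = −3/7 or m = −7/3.
Through (−29/2, 29/2) these give 3x + 7y = 58 and 7x + 3y = −58.

3x + 7y = 58 and 7x + 3y = −58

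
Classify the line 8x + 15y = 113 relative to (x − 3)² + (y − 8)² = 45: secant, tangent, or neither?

secant

Substituting the line into the circle gives 289x² − 1238x − 8051 = 0.
Δ = 1532644 − (−9306956) = 10839600.
Two real roots: the line is a secant.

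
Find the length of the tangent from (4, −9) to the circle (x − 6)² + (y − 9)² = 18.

Centre (6, 9), r² = 18. |PO|² = (−2)² + (−18)² = 328.
The tangent meets the radius at right angles, so tangent² = |PO|² − r² = 328 − 18 = 310.

√310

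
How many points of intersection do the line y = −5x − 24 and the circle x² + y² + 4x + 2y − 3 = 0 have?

2

d² = (5·(−2) + 1·(−1) − (−24))²/26 = 13/2; r² = 8.
Since d² < r², the line cuts the circle twice.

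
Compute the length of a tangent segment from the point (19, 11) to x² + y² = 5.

3√53

The centre is (0, 0) and r = √5. The square of the distance from P to the centre is 361 + 121 = 482.
By the tangent–radius right angle, tangent length = √(|PO|² − r²) = √477 = 3√53.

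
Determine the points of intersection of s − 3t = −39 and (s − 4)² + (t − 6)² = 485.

Express t = (39 + s)/3 and substitute into the circle:
10s² − 30s − 3780 = 0  ⟹  s² − 3s − 378 = 0
s = 21 or s = −18, giving (21, 20) and (−18, 7).

(−18, 7) and (21, 20)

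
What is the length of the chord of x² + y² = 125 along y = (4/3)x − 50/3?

Substitute y = (−50 + 4x)/3:
25x² − 400x + 1375 = 0  ⟹  x² − 16x + 55 = 0
x = 11 or x = 5, giving (11, −2) and (5, −10).
|(11, −2) − (5, −10)| = √((6)² + (8)²) = 10.

10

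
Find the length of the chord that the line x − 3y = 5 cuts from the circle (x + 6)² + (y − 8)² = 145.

3√10

Express y = (−5 + x)/3 and substitute into the circle:
10x² + 50x − 140 = 0  ⟹  x² + 5x − 14 = 0
x = 2 or x = −7, giving (2, −1) and (−7, −4).
Chord length = distance between (2, −1) and (−7, −4) = √90 = 3√10.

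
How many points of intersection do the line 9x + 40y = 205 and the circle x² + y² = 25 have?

Substituting the line into the circle gives 1681x² − 3690x + 2025 = 0.
Discriminant = (−3690)² − 4·1681·(2025) = 0.
A repeated root: the line is tangent.

1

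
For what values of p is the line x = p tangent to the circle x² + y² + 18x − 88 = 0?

For a tangent, require d(centre, line) = r = 13.
|1·(−9) + 0·0 − p| / √1 = 13
|p − (−9)| = 13, so p = 4 or p = −22.

p = −22 or p = 4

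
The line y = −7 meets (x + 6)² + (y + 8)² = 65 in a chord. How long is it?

16

Substitute y = −7:
x² + 12x − 28 = 0
x = 2 or x = −14, giving (2, −7) and (−14, −7).
Chord length = distance between (2, −7) and (−14, −7) = √256 = 16.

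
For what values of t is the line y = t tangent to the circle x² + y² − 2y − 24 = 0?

Tangency holds when the distance from the centre (0, 1) to the line equals the radius 5:
|0·0 + 1·1 − t| / √1 = 5
|t − (1)| = 5, so t = 6 or t = −4.

t = −4 or t = 6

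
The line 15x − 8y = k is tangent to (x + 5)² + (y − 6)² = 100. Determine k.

The line touches the circle iff its distance from (−5, 6) is 10:
|15·(−5) − 8·6 − k| / √289 = 10
|k − (−123)| = 10·17, so k = 47 or k = −293.

k = −293 or k = 47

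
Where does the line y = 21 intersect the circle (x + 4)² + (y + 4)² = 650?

(−9, 21) and (1, 21)

Substitute y = 21:
x² + 8x − 9 = 0
x = 1 or x = −9, giving (1, 21) and (−9, 21).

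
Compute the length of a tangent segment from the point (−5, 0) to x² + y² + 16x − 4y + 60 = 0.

Centre (−8, 2), r² = 8. |PO|² = (3)² + (−2)² = 13.
The tangent meets the radius at right angles, so tangent² = |PO|² − r² = 13 − 8 = 5.

√5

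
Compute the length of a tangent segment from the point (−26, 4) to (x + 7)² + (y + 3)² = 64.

With centre O = (−7, −3), |OP|² = 410 and r² = 64.
Power of the point: PT² = |PO|² − r² = 346, so PT = √346.

√346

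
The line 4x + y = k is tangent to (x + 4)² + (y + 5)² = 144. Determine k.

For a tangent, require d(centre, line) = r = 12.
|4·(−4) + 1·(−5) − k| / √17 = 12
|k − (−21)| = 12√17.

k = −21 ± 12√17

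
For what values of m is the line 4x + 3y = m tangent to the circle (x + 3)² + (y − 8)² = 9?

m = −3 or m = 27

The line touches the circle iff its distance from (−3, 8) is 3:
|4·(−3) + 3·8 − m| / √25 = 3
|m − (12)| = 3·5, so m = 27 or m = −3.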